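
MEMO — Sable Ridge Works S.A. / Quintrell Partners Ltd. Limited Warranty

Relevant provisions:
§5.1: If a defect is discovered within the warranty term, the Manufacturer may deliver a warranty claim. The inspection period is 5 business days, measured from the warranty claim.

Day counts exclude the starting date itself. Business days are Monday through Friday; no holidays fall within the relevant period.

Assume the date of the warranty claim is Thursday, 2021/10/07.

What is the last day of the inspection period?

From Thursday, 2021/10/07, 5 business days (Oct 8, Oct 11, Oct 12, Oct 13, Oct 14, skipping weekends) brings us to Thursday, 2021/10/14, which is the last day of the inspection period.

2021/10/14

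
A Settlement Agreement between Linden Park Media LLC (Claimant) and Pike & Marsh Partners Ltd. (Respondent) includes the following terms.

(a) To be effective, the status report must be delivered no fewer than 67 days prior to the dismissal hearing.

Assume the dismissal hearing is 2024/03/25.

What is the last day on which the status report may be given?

2024/01/18

2024/03/25 minus 67 days is 2024/01/18.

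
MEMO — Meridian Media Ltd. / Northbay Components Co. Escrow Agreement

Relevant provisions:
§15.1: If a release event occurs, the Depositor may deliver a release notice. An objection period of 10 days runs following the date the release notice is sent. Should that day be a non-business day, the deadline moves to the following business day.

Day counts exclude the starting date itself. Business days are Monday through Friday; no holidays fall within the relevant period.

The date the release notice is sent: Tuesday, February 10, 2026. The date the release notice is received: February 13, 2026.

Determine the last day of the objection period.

Adding 10 calendar days to February 10, 2026 gives February 20, 2026, which is the last day of the objection period. February 20, 2026 is a Friday, so no roll-forward applies.

February 20, 2026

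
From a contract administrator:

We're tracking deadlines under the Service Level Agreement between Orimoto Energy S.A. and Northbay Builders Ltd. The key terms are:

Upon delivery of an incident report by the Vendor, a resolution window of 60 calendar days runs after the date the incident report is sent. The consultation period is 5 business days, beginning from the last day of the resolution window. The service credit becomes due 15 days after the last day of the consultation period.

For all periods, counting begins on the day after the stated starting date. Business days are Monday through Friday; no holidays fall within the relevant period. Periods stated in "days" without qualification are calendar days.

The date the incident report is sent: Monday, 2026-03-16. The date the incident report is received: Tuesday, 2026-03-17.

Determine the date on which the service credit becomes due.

The last day of the resolution window: 60 calendar days after 2026-03-16 is 2026-05-15.
The last day of the consultation period: 5 business days after Friday, 2026-05-15, skipping weekends — May 18, May 19, May 20, May 21, May 22 — lands on Friday, 2026-05-22.
Adding 15 calendar days to 2026-05-22 gives 2026-06-06, which is the date on which the service credit becomes due.

2026-06-06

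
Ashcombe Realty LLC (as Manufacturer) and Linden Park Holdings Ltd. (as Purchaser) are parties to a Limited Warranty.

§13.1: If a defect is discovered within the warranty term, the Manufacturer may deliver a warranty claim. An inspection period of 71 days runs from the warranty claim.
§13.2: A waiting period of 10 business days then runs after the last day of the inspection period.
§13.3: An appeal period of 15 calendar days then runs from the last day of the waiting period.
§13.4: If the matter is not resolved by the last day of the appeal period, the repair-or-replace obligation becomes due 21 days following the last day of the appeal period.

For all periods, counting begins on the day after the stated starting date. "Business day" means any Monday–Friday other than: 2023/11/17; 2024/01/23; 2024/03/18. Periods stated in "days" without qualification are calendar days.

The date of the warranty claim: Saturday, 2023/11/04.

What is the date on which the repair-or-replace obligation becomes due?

The last day of the inspection period: 2023/11/04 + 71 days = 2024/01/14.
The last day of the waiting period: 10 business days after Sunday, 2024/01/14, skipping weekends and the listed holiday on Jan 23 — Jan 15, Jan 16, Jan 17, Jan 18, Jan 19, Jan 22, Jan 24, Jan 25, Jan 26, Jan 29 — lands on Monday, 2024/01/29.
Adding 15 calendar days to 2024/01/29 gives 2024/02/13, which is the last day of the appeal period.
The date on which the repair-or-replace obligation becomes due: 21 calendar days after 2024/02/13 is 2024/03/05.

2024/03/05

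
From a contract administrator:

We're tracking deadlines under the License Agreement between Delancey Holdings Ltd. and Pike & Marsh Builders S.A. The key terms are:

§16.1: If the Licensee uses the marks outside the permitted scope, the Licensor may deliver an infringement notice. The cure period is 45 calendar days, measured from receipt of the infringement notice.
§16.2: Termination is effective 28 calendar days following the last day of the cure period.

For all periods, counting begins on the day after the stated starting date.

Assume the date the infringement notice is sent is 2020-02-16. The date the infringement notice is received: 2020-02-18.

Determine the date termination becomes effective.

2020-05-01

Adding 45 calendar days to 2020-02-18 gives 2020-04-03, which is the last day of the cure period.
Adding 28 calendar days to 2020-04-03 gives 2020-05-01, which is the date termination becomes effective.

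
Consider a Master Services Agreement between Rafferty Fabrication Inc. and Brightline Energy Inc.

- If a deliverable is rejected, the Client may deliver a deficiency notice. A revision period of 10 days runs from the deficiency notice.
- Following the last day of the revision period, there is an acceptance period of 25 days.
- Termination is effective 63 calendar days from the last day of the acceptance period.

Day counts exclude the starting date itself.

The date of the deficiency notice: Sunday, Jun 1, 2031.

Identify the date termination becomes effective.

The last day of the revision period: Jun 1, 2031 + 10 days = Jun 11, 2031.
The last day of the acceptance period: 25 calendar days after Jun 11, 2031 is Jul 6, 2031.
The date termination becomes effective: Jul 6, 2031 + 63 days = Sep 7, 2031.

Sep 7, 2031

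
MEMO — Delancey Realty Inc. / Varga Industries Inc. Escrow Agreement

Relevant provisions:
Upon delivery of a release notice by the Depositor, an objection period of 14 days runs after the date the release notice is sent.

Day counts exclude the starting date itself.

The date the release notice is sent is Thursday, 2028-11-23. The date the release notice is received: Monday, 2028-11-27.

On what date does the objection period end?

The last day of the objection period: 2028-11-23 + 14 days = 2028-12-07.

2028-12-07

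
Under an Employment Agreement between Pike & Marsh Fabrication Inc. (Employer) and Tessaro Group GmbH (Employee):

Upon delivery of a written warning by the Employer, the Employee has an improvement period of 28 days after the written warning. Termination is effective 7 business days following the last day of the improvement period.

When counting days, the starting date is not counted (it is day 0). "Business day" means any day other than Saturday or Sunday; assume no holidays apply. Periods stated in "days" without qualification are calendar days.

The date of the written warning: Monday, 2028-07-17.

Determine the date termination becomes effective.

The last day of the improvement period: 2028-07-17 + 28 days = 2028-08-14.
The date termination becomes effective: 7 business days after Monday, 2028-08-14, skipping weekends — Aug 15, Aug 16, Aug 17, Aug 18, Aug 21, Aug 22, Aug 23 — lands on Wednesday, 2028-08-23.

2028-08-23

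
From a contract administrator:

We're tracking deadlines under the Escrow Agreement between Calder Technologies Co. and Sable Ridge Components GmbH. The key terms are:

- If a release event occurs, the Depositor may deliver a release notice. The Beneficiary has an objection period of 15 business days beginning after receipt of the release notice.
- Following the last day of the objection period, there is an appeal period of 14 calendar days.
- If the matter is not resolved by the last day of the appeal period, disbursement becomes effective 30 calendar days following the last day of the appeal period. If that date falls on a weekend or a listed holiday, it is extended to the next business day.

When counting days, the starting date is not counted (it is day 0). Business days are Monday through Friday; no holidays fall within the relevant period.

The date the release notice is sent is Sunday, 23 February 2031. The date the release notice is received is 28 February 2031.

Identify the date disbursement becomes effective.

5 May 2031

The last day of the objection period: 15 business days after Friday, 28 February 2031, skipping weekends — Mar 3, Mar 4, Mar 5, Mar 6, …, Mar 19, Mar 20, Mar 21 — lands on Friday, 21 March 2031.
The last day of the appeal period: 14 calendar days after 21 March 2031 is 4 April 2031.
The date disbursement becomes effective: 30 calendar days after 4 April 2031 is 4 May 2031. That falls on a Sunday, so it rolls to the next business day, Monday, 5 May 2031.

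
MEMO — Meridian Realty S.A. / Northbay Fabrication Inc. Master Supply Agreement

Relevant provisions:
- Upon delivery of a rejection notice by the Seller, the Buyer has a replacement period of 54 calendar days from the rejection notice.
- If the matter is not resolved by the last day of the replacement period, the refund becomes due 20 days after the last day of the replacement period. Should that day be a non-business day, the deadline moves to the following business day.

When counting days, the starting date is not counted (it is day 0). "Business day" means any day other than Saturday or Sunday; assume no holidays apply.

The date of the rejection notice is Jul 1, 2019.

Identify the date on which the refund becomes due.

Sep 13, 2019

The last day of the replacement period: Jul 1, 2019 + 54 days = Aug 24, 2019.
Adding 20 calendar days to Aug 24, 2019 gives Sep 13, 2019, which is the date on which the refund becomes due. Sep 13, 2019 is a Friday, so no roll-forward applies.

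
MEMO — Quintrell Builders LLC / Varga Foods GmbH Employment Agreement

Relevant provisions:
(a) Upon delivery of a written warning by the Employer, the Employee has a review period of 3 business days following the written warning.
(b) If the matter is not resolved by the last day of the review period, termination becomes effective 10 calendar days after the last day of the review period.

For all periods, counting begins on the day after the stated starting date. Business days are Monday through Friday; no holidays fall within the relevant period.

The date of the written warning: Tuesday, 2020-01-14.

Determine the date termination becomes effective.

2020-01-27

The last day of the review period: counting 3 business days from Tuesday, 2020-01-14 (Jan 15, Jan 16, Jan 17, skipping weekends) reaches Friday, 2020-01-17.
The date termination becomes effective: 2020-01-17 + 10 days = 2020-01-27.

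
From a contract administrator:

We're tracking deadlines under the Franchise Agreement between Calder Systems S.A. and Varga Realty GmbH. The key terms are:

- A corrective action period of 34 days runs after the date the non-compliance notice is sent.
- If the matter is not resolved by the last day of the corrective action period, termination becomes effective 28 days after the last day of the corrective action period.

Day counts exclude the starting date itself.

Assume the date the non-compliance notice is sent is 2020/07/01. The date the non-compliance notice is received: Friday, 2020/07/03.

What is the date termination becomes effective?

The last day of the corrective action period: 2020/07/01 + 34 days = 2020/08/04.
The date termination becomes effective: 2020/08/04 + 28 days = 2020/09/01.

2020/09/01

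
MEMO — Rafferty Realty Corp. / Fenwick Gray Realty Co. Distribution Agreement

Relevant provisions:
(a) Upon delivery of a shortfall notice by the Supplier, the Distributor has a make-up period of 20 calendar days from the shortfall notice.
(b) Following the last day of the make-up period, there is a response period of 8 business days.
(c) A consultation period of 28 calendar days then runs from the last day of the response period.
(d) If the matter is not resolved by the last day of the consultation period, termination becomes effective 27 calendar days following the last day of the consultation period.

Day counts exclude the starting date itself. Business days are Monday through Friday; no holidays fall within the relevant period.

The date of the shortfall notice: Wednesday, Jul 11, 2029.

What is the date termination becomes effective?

The last day of the make-up period: 20 calendar days after Jul 11, 2029 is Jul 31, 2029.
The last day of the response period: counting 8 business days from Tuesday, Jul 31, 2029 (Aug 1, Aug 2, Aug 3, Aug 6, Aug 7, Aug 8, Aug 9, Aug 10, skipping weekends) reaches Friday, Aug 10, 2029.
The last day of the consultation period: Aug 10, 2029 + 28 days = Sep 7, 2029.
The date termination becomes effective: 27 calendar days after Sep 7, 2029 is Oct 4, 2029.

Oct 4, 2029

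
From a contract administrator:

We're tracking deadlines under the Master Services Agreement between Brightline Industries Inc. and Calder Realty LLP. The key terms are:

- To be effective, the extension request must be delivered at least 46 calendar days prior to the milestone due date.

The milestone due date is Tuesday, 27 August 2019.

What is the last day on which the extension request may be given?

12 July 2019

27 August 2019 minus 46 days is 12 July 2019.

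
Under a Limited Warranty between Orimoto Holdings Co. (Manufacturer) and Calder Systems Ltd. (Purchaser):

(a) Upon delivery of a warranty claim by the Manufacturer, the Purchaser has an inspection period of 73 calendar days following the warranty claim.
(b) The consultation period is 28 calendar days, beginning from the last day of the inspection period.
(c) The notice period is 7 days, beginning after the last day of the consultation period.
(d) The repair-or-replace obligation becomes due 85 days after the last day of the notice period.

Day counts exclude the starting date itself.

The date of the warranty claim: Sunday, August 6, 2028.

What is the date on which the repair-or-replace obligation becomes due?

The last day of the inspection period: 73 calendar days after August 6, 2028 is October 18, 2028.
Adding 28 calendar days to October 18, 2028 gives November 15, 2028, which is the last day of the consultation period.
Adding 7 calendar days to November 15, 2028 gives November 22, 2028, which is the last day of the notice period.
Adding 85 calendar days to November 22, 2028 gives February 15, 2029, which is the date on which the repair-or-replace obligation becomes due.

February 15, 2029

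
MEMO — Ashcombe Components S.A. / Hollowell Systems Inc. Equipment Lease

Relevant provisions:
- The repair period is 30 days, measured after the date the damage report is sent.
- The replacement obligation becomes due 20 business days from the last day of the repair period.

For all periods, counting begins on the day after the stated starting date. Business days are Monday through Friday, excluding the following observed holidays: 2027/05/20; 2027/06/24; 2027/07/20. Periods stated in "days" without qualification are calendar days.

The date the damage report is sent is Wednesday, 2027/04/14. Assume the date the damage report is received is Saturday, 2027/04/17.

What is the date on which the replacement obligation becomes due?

Adding 30 calendar days to 2027/04/14 gives 2027/05/14, which is the last day of the repair period.
From Friday, 2027/05/14, 20 business days (May 17, May 18, May 19, May 21, …, Jun 10, Jun 11, Jun 14, skipping weekends and the listed holiday on May 20) brings us to Monday, 2027/06/14, which is the date on which the replacement obligation becomes due.

2027/06/14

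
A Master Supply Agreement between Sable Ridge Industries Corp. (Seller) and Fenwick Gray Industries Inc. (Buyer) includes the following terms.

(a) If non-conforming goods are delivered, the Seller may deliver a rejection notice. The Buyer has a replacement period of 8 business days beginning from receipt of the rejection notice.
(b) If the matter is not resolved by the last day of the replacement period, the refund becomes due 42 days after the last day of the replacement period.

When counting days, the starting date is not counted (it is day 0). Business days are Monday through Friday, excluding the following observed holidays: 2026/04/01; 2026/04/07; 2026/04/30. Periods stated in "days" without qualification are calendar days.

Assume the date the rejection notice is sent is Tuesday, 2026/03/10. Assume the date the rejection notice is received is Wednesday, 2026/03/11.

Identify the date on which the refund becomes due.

The last day of the replacement period: 8 business days after Wednesday, 2026/03/11, skipping weekends — Mar 12, Mar 13, Mar 16, Mar 17, Mar 18, Mar 19, Mar 20, Mar 23 — lands on Monday, 2026/03/23.
Adding 42 calendar days to 2026/03/23 gives 2026/05/04, which is the date on which the refund becomes due.

2026/05/04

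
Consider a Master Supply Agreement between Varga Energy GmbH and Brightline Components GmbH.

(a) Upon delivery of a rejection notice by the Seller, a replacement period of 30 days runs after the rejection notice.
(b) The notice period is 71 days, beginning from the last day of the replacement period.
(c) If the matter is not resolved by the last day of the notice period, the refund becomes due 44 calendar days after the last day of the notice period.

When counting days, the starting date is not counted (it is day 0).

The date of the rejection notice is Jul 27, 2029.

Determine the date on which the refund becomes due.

The last day of the replacement period: 30 calendar days after Jul 27, 2029 is Aug 26, 2029.
Adding 71 calendar days to Aug 26, 2029 gives Nov 5, 2029, which is the last day of the notice period.
The date on which the refund becomes due: Nov 5, 2029 + 44 days = Dec 19, 2029.

Dec 19, 2029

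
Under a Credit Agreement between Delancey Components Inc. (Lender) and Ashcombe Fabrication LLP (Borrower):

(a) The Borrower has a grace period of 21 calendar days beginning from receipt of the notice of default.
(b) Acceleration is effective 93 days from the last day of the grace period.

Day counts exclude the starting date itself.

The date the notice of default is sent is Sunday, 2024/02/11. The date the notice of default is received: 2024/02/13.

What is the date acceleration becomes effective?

The last day of the grace period: 2024/02/13 + 21 days = 2024/03/05.
The date acceleration becomes effective: 93 calendar days after 2024/03/05 is 2024/06/06.

2024/06/06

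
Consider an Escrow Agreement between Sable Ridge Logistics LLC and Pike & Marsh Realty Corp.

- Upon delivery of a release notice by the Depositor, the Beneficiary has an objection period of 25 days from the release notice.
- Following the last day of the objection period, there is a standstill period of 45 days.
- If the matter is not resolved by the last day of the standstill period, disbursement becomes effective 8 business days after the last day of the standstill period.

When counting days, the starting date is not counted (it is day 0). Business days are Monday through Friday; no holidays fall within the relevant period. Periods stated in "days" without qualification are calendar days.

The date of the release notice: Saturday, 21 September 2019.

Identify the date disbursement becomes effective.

11 December 2019

The last day of the objection period: 25 calendar days after 21 September 2019 is 16 October 2019.
The last day of the standstill period: 16 October 2019 + 45 days = 30 November 2019.
The date disbursement becomes effective: counting 8 business days from Saturday, 30 November 2019 (Dec 2, Dec 3, Dec 4, Dec 5, Dec 6, Dec 9, Dec 10, Dec 11, skipping weekends) reaches Wednesday, 11 December 2019.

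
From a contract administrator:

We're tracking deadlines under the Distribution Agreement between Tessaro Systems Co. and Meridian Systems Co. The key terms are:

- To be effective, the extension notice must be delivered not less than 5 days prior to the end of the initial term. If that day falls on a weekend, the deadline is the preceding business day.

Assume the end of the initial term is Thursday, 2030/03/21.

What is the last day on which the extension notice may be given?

Counting back 5 calendar days from 2030/03/21 gives 2030/03/16. That is a Saturday, so the deadline moves back to Friday, 2030/03/15.

2030/03/15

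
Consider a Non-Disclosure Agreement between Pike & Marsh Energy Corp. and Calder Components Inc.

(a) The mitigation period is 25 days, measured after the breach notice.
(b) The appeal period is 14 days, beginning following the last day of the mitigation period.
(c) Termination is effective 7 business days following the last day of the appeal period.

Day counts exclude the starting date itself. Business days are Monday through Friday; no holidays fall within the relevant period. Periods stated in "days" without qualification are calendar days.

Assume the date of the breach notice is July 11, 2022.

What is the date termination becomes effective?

The last day of the mitigation period: 25 calendar days after July 11, 2022 is August 5, 2022.
The last day of the appeal period: 14 calendar days after August 5, 2022 is August 19, 2022.
The date termination becomes effective: counting 7 business days from Friday, August 19, 2022 (Aug 22, Aug 23, Aug 24, Aug 25, Aug 26, Aug 29, Aug 30, skipping weekends) reaches Tuesday, August 30, 2022.

August 30, 2022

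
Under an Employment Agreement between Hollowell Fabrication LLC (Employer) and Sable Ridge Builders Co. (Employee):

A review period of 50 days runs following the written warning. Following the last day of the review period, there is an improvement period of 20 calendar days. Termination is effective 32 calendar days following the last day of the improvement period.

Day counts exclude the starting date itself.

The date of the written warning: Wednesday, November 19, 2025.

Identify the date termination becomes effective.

March 1, 2026

The last day of the review period: 50 calendar days after November 19, 2025 is January 8, 2026.
The last day of the improvement period: 20 calendar days after January 8, 2026 is January 28, 2026.
The date termination becomes effective: 32 calendar days after January 28, 2026 is March 1, 2026.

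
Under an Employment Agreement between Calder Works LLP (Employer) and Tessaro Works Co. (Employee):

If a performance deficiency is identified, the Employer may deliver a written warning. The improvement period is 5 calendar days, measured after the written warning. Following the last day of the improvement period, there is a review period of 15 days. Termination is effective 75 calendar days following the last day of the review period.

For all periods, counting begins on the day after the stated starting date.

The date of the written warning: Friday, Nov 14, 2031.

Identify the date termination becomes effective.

Feb 17, 2032

The last day of the improvement period: 5 calendar days after Nov 14, 2031 is Nov 19, 2031.
Adding 15 calendar days to Nov 19, 2031 gives Dec 4, 2031, which is the last day of the review period.
The date termination becomes effective: 75 calendar days after Dec 4, 2031 is Feb 17, 2032.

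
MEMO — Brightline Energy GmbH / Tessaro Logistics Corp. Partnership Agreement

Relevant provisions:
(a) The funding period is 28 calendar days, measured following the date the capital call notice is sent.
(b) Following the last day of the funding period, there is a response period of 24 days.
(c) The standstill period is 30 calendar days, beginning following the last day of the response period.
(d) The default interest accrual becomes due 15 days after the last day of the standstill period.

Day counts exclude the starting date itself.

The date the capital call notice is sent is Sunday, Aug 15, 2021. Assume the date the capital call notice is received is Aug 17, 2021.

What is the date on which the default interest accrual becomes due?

The last day of the funding period: Aug 15, 2021 + 28 days = Sep 12, 2021.
The last day of the response period: Sep 12, 2021 + 24 days = Oct 6, 2021.
Adding 30 calendar days to Oct 6, 2021 gives Nov 5, 2021, which is the last day of the standstill period.
Adding 15 calendar days to Nov 5, 2021 gives Nov 20, 2021, which is the date on which the default interest accrual becomes due.

Nov 20, 2021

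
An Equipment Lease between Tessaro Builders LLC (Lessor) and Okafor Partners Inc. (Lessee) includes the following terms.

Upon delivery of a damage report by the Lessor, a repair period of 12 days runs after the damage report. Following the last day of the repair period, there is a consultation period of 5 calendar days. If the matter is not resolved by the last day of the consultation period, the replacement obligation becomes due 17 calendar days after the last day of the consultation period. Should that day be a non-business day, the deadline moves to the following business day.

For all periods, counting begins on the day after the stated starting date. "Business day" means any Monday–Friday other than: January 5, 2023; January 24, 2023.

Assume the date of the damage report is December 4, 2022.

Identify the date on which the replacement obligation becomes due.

January 9, 2023

Adding 12 calendar days to December 4, 2022 gives December 16, 2022, which is the last day of the repair period.
The last day of the consultation period: December 16, 2022 + 5 days = December 21, 2022.
The date on which the replacement obligation becomes due: 17 calendar days after December 21, 2022 is January 7, 2023. That falls on a Saturday, so it rolls to the next business day, Monday, January 9, 2023.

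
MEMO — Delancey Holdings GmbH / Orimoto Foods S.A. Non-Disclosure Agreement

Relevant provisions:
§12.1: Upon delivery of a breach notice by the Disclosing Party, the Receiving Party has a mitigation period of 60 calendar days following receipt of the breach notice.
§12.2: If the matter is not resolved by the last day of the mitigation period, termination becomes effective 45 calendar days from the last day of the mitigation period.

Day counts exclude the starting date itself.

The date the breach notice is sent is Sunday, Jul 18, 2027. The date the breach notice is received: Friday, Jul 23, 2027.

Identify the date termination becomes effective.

Nov 5, 2027

The last day of the mitigation period: 60 calendar days after Jul 23, 2027 is Sep 21, 2027.
Adding 45 calendar days to Sep 21, 2027 gives Nov 5, 2027, which is the date termination becomes effective.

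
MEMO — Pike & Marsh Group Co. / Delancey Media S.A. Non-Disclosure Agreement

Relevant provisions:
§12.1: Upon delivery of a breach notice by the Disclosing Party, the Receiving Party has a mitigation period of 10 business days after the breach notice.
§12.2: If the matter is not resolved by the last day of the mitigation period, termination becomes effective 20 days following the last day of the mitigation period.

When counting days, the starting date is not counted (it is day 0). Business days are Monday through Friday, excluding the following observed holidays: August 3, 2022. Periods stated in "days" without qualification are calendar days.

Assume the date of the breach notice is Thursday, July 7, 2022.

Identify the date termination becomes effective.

August 10, 2022

From Thursday, July 7, 2022, 10 business days (Jul 8, Jul 11, Jul 12, Jul 13, Jul 14, Jul 15, Jul 18, Jul 19, Jul 20, Jul 21, skipping weekends) brings us to Thursday, July 21, 2022, which is the last day of the mitigation period.
The date termination becomes effective: July 21, 2022 + 20 days = August 10, 2022.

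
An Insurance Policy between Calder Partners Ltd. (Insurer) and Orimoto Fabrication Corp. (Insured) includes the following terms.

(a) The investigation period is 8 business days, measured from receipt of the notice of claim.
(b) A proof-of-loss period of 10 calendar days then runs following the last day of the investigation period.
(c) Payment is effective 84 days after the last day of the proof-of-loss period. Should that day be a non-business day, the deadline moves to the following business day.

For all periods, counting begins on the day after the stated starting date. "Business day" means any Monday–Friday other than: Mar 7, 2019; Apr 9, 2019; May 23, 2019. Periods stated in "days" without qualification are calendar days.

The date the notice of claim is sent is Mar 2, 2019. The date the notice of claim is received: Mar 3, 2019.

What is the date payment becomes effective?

Jun 17, 2019

The last day of the investigation period: counting 8 business days from Sunday, Mar 3, 2019 (Mar 4, Mar 5, Mar 6, Mar 8, Mar 11, Mar 12, Mar 13, Mar 14, skipping weekends and the listed holiday on Mar 7) reaches Thursday, Mar 14, 2019.
The last day of the proof-of-loss period: 10 calendar days after Mar 14, 2019 is Mar 24, 2019.
The date payment becomes effective: 84 calendar days after Mar 24, 2019 is Jun 16, 2019. That falls on a Sunday, so it rolls to the next business day, Monday, Jun 17, 2019.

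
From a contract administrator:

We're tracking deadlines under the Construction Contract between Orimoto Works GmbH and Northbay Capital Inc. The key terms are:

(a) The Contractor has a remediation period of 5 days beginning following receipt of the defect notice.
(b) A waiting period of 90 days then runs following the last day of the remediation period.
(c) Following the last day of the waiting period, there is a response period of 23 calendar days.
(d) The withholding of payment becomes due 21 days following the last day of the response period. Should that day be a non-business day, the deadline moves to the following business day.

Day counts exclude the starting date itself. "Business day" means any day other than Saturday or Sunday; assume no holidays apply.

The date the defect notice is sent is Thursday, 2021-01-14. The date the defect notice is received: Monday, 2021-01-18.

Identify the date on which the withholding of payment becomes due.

The last day of the remediation period: 5 calendar days after 2021-01-18 is 2021-01-23.
The last day of the waiting period: 2021-01-23 + 90 days = 2021-04-23.
Adding 23 calendar days to 2021-04-23 gives 2021-05-16, which is the last day of the response period.
Adding 21 calendar days to 2021-05-16 gives 2021-06-06, which is the date on which the withholding of payment becomes due. That falls on a Sunday, so it rolls to the next business day, Monday, 2021-06-07.

2021-06-07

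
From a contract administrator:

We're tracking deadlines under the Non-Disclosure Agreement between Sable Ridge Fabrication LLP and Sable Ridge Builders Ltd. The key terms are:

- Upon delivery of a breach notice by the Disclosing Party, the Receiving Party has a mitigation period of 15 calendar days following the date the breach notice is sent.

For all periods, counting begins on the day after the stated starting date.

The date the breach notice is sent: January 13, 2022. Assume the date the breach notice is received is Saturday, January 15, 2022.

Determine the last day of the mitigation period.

Adding 15 calendar days to January 13, 2022 gives January 28, 2022, which is the last day of the mitigation period.

January 28, 2022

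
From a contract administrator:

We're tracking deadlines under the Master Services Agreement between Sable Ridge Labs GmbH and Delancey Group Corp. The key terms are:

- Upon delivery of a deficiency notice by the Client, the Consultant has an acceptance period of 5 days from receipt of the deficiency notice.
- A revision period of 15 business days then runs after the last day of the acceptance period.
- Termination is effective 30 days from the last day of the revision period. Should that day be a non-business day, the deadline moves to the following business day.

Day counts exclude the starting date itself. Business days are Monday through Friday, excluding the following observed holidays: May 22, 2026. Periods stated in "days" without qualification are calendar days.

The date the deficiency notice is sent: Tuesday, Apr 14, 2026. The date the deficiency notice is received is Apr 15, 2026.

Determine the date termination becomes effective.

Adding 5 calendar days to Apr 15, 2026 gives Apr 20, 2026, which is the last day of the acceptance period.
The last day of the revision period: counting 15 business days from Monday, Apr 20, 2026 (Apr 21, Apr 22, Apr 23, Apr 24, …, May 7, May 8, May 11, skipping weekends) reaches Monday, May 11, 2026.
The date termination becomes effective: 30 calendar days after May 11, 2026 is Jun 10, 2026. Jun 10, 2026 is a Wednesday and is not a listed holiday, so no roll-forward applies.

Jun 10, 2026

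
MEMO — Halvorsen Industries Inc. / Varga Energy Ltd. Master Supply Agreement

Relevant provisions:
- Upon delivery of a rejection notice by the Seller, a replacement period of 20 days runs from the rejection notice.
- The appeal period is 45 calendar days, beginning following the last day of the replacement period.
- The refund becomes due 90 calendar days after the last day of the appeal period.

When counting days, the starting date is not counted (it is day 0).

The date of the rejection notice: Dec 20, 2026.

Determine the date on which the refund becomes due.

The last day of the replacement period: Dec 20, 2026 + 20 days = Jan 9, 2027.
The last day of the appeal period: Jan 9, 2027 + 45 days = Feb 23, 2027.
The date on which the refund becomes due: Feb 23, 2027 + 90 days = May 24, 2027.

May 24, 2027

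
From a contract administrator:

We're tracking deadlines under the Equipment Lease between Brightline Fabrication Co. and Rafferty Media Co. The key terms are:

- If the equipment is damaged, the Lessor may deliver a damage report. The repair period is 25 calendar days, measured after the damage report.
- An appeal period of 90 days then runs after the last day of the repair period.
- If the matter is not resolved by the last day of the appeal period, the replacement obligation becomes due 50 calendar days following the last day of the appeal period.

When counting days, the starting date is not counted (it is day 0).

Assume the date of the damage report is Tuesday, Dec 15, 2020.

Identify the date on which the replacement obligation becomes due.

Adding 25 calendar days to Dec 15, 2020 gives Jan 9, 2021, which is the last day of the repair period.
The last day of the appeal period: Jan 9, 2021 + 90 days = Apr 9, 2021.
Adding 50 calendar days to Apr 9, 2021 gives May 29, 2021, which is the date on which the replacement obligation becomes due.

May 29, 2021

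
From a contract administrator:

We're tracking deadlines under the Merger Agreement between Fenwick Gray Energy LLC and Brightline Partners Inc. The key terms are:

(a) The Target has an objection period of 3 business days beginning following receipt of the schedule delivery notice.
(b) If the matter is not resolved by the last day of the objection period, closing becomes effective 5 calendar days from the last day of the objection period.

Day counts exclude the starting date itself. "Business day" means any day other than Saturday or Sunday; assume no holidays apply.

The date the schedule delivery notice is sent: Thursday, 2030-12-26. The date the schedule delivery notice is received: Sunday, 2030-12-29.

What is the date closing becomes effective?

From Sunday, 2030-12-29, 3 business days (Dec 30, Dec 31, Jan 1, skipping weekends) brings us to Wednesday, 2031-01-01, which is the last day of the objection period.
Adding 5 calendar days to 2031-01-01 gives 2031-01-06, which is the date closing becomes effective.

2031-01-06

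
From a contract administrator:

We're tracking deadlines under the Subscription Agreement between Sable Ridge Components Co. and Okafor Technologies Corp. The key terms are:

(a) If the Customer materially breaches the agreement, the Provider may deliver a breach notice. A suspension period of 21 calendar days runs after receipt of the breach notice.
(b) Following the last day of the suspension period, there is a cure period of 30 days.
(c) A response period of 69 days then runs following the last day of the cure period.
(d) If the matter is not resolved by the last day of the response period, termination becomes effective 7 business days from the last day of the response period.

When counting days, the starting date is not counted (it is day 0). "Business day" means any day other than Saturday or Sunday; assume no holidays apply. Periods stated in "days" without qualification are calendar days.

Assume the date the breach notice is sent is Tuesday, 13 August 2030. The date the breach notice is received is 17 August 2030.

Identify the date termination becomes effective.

The last day of the suspension period: 17 August 2030 + 21 days = 7 September 2030.
The last day of the cure period: 30 calendar days after 7 September 2030 is 7 October 2030.
The last day of the response period: 7 October 2030 + 69 days = 15 December 2030.
The date termination becomes effective: counting 7 business days from Sunday, 15 December 2030 (Dec 16, Dec 17, Dec 18, Dec 19, Dec 20, Dec 23, Dec 24, skipping weekends) reaches Tuesday, 24 December 2030.

24 December 2030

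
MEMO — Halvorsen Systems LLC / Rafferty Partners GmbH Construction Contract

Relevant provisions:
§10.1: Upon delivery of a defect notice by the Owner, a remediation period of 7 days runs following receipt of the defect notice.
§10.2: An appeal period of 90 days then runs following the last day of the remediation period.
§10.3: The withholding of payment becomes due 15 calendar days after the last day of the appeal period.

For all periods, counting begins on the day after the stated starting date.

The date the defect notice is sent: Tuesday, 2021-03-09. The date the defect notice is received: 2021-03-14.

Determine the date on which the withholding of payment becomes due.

The last day of the remediation period: 7 calendar days after 2021-03-14 is 2021-03-21.
Adding 90 calendar days to 2021-03-21 gives 2021-06-19, which is the last day of the appeal period.
The date on which the withholding of payment becomes due: 15 calendar days after 2021-06-19 is 2021-07-04.

2021-07-04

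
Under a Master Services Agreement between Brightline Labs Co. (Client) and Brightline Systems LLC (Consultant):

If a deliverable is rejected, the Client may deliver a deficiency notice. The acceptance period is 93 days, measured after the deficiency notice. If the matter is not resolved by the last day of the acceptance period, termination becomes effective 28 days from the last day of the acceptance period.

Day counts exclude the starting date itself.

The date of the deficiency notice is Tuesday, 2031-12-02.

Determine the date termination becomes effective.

The last day of the acceptance period: 93 calendar days after 2031-12-02 is 2032-03-04.
The date termination becomes effective: 28 calendar days after 2032-03-04 is 2032-04-01.

2032-04-01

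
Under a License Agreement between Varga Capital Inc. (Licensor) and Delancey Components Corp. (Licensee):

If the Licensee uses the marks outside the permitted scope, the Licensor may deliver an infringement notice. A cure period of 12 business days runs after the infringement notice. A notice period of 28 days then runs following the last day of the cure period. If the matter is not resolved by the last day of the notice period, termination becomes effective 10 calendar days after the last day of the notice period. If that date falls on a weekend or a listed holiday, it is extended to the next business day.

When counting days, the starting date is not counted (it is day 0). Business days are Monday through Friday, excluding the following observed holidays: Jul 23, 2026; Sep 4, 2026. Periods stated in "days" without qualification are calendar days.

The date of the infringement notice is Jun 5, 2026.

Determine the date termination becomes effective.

The last day of the cure period: counting 12 business days from Friday, Jun 5, 2026 (Jun 8, Jun 9, Jun 10, Jun 11, …, Jun 19, Jun 22, Jun 23, skipping weekends) reaches Tuesday, Jun 23, 2026.
The last day of the notice period: Jun 23, 2026 + 28 days = Jul 21, 2026.
Adding 10 calendar days to Jul 21, 2026 gives Jul 31, 2026, which is the date termination becomes effective. Jul 31, 2026 is a Friday and is not a listed holiday, so no roll-forward applies.

Jul 31, 2026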